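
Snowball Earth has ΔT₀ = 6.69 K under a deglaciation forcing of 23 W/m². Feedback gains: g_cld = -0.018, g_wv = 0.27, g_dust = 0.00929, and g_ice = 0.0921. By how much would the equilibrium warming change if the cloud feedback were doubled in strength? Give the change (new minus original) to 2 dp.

Original: g = 0.35339, ΔT = 6.69/(1−0.35339) = 10.3463 K.
With doubled cloud: g' = 0.33539, ΔT' = 6.69/(1−0.33539) = 10.0661 K.
Change = 10.0661 − 10.3463 = -0.28 K.

-0.28 K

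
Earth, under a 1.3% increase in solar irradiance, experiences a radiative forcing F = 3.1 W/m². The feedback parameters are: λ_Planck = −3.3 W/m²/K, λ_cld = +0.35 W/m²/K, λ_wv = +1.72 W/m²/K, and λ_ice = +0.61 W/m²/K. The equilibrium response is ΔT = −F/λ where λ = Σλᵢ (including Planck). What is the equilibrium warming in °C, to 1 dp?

5.0 °C

Net feedback parameter λ = (−3.3) + (+0.35) + (+1.72) + (+0.61) = -0.62 W/m²/K.
ΔT = −F/λ = −3.1/(-0.62) = 5.0 °C.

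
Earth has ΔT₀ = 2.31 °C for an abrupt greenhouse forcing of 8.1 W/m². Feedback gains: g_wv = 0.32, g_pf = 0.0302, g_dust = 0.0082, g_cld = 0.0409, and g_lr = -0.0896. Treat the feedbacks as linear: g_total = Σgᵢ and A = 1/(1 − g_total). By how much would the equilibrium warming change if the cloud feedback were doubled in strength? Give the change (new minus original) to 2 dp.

Original: g = 0.3097, ΔT = 2.31/(1−0.3097) = 3.3464 °C.
With doubled cloud: g' = 0.3506, ΔT' = 2.31/(1−0.3506) = 3.5571 °C.
Change = 3.5571 − 3.3464 = 0.21 °C.

0.21 °C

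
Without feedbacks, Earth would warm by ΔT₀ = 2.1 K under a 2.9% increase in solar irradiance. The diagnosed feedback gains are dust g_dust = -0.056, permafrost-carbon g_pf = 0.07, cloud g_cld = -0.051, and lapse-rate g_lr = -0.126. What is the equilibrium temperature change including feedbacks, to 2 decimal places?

Total gain g = -0.056 + 0.07 − 0.051 − 0.126 = -0.163.
Amplification A = 1/(1 + 0.163) = 0.8598.
ΔT = 2.1 × 0.8598 = 1.81 K.

1.81 K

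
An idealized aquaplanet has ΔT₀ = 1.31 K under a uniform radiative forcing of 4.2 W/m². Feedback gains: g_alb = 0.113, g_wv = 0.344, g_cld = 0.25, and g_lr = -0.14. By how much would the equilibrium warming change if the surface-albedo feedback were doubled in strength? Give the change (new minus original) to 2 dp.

1.07 K

Original: g = 0.567, ΔT = 1.31/(1−0.567) = 3.0254 K.
With doubled surface-albedo: g' = 0.68, ΔT' = 1.31/(1−0.68) = 4.0937 K.
Change = 4.0937 − 3.0254 = 1.07 K.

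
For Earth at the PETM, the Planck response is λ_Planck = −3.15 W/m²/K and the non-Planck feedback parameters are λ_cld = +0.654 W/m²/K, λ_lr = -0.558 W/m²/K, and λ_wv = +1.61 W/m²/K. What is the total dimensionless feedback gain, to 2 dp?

Convert to gains: g_cld = 0.654/3.15 = 0.2076; g_lr = -0.558/3.15 = -0.1771; g_wv = 1.61/3.15 = 0.5111.
Total gain g = 0.5416.

0.54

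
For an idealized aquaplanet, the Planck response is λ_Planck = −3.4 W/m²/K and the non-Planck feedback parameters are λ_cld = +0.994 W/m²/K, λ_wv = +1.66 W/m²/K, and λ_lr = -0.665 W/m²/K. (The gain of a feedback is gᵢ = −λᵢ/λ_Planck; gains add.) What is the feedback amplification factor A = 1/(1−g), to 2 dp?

2.41

Convert to gains: g_cld = 0.994/3.4 = 0.2924; g_wv = 1.66/3.4 = 0.4882; g_lr = -0.665/3.4 = -0.1956.
Total gain g = 0.585.
A = 1/(1 − 0.585) = 2.41.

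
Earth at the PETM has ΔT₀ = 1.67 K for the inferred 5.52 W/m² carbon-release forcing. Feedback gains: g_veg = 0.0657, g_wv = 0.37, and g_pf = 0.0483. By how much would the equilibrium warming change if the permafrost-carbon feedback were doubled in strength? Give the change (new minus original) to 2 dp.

Original: g = 0.484, ΔT = 1.67/(1−0.484) = 3.2364 K.
With doubled permafrost-carbon: g' = 0.5323, ΔT' = 1.67/(1−0.5323) = 3.5707 K.
Change = 3.5707 − 3.2364 = 0.33 K.

0.33 K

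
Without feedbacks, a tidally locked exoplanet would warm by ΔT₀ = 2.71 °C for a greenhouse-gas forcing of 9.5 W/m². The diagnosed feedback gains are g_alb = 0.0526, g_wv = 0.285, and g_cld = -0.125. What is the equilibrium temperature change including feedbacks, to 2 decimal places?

3.44 °C

Total gain g = 0.0526 + 0.285 − 0.125 = 0.2126.
Amplification A = 1/(1 − 0.2126) = 1.27.
ΔT = 2.71 × 1.27 = 3.44 °C.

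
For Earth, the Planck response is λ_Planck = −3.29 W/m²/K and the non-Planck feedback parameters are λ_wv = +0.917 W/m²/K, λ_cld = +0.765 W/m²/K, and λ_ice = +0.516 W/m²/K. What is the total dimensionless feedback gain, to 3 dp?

Convert to gains: g_wv = 0.917/3.29 = 0.2787; g_cld = 0.765/3.29 = 0.2325; g_ice = 0.516/3.29 = 0.1568.
Total gain g = 0.668.

0.668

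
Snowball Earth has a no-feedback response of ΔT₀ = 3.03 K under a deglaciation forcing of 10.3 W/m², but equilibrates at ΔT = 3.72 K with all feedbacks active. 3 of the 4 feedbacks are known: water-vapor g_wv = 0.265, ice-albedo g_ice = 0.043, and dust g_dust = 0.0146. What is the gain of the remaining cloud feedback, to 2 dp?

Amplification A = ΔT/ΔT₀ = 3.72/3.03 = 1.228.
Total gain g = 1 − 1/A = 1 − 1/1.228 = 0.1857.
Known gains sum to 0.265 + 0.043 + 0.0146 = 0.3226.
g_cld = 0.1857 − 0.3226 = -0.14.

-0.14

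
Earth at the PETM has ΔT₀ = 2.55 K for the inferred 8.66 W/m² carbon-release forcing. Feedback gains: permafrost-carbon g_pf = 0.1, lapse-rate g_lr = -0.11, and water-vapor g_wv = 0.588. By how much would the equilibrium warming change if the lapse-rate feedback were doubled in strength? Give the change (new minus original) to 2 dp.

-1.25 K

Original: g = 0.578, ΔT = 2.55/(1−0.578) = 6.0427 K.
With doubled lapse-rate: g' = 0.468, ΔT' = 2.55/(1−0.468) = 4.7932 K.
Change = 4.7932 − 6.0427 = -1.25 K.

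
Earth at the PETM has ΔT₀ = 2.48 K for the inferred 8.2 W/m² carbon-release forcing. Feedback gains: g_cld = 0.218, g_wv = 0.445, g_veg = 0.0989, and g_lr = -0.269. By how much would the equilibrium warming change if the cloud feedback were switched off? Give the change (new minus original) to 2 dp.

Original: g = 0.4929, ΔT = 2.48/(1−0.4929) = 4.8906 K.
Without cloud: g' = 0.2749, ΔT' = 2.48/(1−0.2749) = 3.4202 K.
Change = 3.4202 − 4.8906 = -1.47 K.

-1.47 K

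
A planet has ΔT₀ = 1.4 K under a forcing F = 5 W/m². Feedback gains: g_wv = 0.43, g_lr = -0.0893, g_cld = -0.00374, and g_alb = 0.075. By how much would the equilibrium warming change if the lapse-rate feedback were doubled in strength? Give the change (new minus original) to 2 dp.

Original: g = 0.41196, ΔT = 1.4/(1−0.41196) = 2.3808 K.
With doubled lapse-rate: g' = 0.32266, ΔT' = 1.4/(1−0.32266) = 2.0669 K.
Change = 2.0669 − 2.3808 = -0.31 K.

-0.31 K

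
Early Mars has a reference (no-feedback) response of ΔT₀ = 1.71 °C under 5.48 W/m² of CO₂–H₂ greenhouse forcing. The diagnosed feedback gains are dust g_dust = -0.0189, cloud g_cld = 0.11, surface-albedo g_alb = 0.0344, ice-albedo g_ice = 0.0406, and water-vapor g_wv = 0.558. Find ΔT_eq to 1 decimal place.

Total gain g = -0.0189 + 0.11 + 0.0344 + 0.0406 + 0.558 = 0.7241.
Amplification A = 1/(1 − 0.7241) = 3.625.
ΔT = 1.71 × 3.625 = 6.2 °C.

6.2 °C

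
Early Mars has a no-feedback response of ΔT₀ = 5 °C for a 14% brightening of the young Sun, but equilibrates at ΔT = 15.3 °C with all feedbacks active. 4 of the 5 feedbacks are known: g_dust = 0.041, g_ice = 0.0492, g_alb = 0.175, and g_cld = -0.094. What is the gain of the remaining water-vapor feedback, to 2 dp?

0.50

Amplification A = ΔT/ΔT₀ = 15.3/5 = 3.06.
Total gain g = 1 − 1/A = 1 − 1/3.06 = 0.6732.
Known gains sum to 0.041 + 0.0492 + 0.175 − 0.094 = 0.1712.
g_wv = 0.6732 − 0.1712 = 0.50.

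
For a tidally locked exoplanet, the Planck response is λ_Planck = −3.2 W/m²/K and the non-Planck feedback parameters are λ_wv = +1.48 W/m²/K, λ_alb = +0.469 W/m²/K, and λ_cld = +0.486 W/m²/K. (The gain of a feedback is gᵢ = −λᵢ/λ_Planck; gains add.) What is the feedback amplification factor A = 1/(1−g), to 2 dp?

Convert to gains: g_wv = 1.48/3.2 = 0.4625; g_alb = 0.469/3.2 = 0.1466; g_cld = 0.486/3.2 = 0.1519.
Total gain g = 0.761.
A = 1/(1 − 0.761) = 4.18.

4.18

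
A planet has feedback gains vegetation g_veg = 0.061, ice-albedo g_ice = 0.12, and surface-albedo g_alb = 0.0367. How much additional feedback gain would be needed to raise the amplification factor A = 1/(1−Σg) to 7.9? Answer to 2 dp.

0.66

Current total gain = 0.2177.
Target gain for A = 7.9: g* = 1 − 1/7.9 = 0.8734.
Additional gain needed = 0.8734 − 0.2177 = 0.66.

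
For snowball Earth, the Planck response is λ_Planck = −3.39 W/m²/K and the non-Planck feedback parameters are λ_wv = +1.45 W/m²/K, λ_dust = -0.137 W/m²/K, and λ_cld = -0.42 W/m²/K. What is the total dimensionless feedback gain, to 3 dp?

0.263

Convert to gains: g_wv = 1.45/3.39 = 0.4277; g_dust = -0.137/3.39 = -0.04041; g_cld = -0.42/3.39 = -0.1239.
Total gain g = 0.26339.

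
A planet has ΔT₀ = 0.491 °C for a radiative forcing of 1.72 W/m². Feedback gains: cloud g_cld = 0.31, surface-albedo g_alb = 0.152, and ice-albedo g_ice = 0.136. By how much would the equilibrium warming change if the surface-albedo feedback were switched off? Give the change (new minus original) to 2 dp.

-0.34 °C

Original: g = 0.598, ΔT = 0.491/(1−0.598) = 1.2214 °C.
Without surface-albedo: g' = 0.446, ΔT' = 0.491/(1−0.446) = 0.8863 °C.
Change = 0.8863 − 1.2214 = -0.34 °C.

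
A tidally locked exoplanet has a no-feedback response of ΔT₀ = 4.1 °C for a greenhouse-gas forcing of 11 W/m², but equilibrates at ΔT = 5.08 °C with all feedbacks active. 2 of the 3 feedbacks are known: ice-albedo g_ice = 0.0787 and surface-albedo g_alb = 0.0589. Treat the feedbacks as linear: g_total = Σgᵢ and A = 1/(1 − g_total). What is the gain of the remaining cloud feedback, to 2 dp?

Amplification A = ΔT/ΔT₀ = 5.08/4.1 = 1.239.
Total gain g = 1 − 1/A = 1 − 1/1.239 = 0.1929.
Known gains sum to 0.0787 + 0.0589 = 0.1376.
g_cld = 0.1929 − 0.1376 = 0.06.

0.06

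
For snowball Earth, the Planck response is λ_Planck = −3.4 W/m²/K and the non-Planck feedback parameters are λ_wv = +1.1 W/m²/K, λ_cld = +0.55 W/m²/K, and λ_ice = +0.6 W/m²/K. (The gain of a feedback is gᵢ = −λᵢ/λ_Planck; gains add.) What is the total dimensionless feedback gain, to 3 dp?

Convert to gains: g_wv = 1.1/3.4 = 0.3235; g_cld = 0.55/3.4 = 0.1618; g_ice = 0.6/3.4 = 0.1765.
Total gain g = 0.6618.

0.662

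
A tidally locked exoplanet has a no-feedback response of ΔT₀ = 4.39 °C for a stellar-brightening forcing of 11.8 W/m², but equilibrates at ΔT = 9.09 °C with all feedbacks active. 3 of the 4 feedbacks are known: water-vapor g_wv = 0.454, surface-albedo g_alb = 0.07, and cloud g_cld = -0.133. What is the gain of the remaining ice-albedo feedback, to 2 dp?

0.13

Amplification A = ΔT/ΔT₀ = 9.09/4.39 = 2.071.
Total gain g = 1 − 1/A = 1 − 1/2.071 = 0.5171.
Known gains sum to 0.454 + 0.07 − 0.133 = 0.391.
g_ice = 0.5171 − 0.391 = 0.13.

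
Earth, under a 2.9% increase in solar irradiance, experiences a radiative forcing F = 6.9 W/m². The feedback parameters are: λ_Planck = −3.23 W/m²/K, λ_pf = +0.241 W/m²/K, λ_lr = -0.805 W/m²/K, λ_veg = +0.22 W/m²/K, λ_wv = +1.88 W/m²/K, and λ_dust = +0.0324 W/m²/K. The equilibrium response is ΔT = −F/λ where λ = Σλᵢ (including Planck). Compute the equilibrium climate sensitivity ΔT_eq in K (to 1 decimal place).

4.2 K

Net feedback parameter λ = (−3.23) + (+0.241) + (-0.805) + (+0.22) + (+1.88) + (+0.0324) = -1.6616 W/m²/K.
ΔT = −F/λ = −6.9/(-1.6616) = 4.2 K.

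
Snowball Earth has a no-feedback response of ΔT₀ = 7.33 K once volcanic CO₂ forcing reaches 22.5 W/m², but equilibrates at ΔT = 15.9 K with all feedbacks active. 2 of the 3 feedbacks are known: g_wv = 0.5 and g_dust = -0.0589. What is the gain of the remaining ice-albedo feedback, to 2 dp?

Amplification A = ΔT/ΔT₀ = 15.9/7.33 = 2.169.
Total gain g = 1 − 1/A = 1 − 1/2.169 = 0.539.
Known gains sum to 0.5 − 0.0589 = 0.4411.
g_ice = 0.539 − 0.4411 = 0.10.

0.10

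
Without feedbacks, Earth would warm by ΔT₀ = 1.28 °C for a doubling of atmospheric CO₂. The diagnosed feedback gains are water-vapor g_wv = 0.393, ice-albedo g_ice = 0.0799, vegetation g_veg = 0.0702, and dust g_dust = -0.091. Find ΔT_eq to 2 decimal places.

2.34 °C

Total gain g = 0.393 + 0.0799 + 0.0702 − 0.091 = 0.4521.
Amplification A = 1/(1 − 0.4521) = 1.825.
ΔT = 1.28 × 1.825 = 2.34 °C.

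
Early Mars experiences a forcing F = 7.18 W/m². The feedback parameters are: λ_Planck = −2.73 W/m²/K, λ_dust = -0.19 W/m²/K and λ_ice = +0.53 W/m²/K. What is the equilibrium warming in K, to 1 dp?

3.0 K

Net feedback parameter λ = (−2.73) + (-0.19) + (+0.53) = -2.39 W/m²/K.
ΔT = −F/λ = −7.18/(-2.39) = 3.0 K.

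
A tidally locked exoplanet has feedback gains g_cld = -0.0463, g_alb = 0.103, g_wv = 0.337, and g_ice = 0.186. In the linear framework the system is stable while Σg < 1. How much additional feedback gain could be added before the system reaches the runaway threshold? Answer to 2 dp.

Current total gain = -0.0463 + 0.103 + 0.337 + 0.186 = 0.5797.
Margin to runaway = 1 − 0.5797 = 0.42.

0.42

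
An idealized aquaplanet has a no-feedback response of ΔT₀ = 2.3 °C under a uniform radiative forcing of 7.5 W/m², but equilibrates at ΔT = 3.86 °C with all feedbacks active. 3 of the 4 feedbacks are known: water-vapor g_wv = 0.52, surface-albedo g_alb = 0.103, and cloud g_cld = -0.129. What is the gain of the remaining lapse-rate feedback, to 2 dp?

-0.09

Amplification A = ΔT/ΔT₀ = 3.86/2.3 = 1.678.
Total gain g = 1 − 1/A = 1 − 1/1.678 = 0.4041.
Known gains sum to 0.52 + 0.103 − 0.129 = 0.494.
g_lr = 0.4041 − 0.494 = -0.09.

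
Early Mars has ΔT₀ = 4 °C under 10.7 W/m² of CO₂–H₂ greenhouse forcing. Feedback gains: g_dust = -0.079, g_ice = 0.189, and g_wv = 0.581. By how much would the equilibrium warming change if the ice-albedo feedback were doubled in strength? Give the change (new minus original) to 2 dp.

Original: g = 0.691, ΔT = 4/(1−0.691) = 12.9450 °C.
With doubled ice-albedo: g' = 0.88, ΔT' = 4/(1−0.88) = 33.3333 °C.
Change = 33.3333 − 12.9450 = 20.39 °C.

20.39 °C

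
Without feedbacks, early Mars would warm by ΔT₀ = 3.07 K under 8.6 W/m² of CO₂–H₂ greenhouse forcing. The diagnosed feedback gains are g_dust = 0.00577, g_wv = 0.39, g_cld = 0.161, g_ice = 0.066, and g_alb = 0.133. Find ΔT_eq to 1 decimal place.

12.6 K

Total gain g = 0.00577 + 0.39 + 0.161 + 0.066 + 0.133 = 0.75577.
Amplification A = 1/(1 − 0.75577) = 4.095.
ΔT = 3.07 × 4.095 = 12.6 K.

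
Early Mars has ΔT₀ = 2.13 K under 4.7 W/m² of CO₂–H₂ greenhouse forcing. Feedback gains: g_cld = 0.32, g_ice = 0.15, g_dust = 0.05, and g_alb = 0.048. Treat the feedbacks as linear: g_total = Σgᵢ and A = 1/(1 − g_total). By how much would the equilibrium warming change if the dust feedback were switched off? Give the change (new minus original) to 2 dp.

-0.51 K

Original: g = 0.568, ΔT = 2.13/(1−0.568) = 4.9306 K.
Without dust: g' = 0.518, ΔT' = 2.13/(1−0.518) = 4.4191 K.
Change = 4.4191 − 4.9306 = -0.51 K.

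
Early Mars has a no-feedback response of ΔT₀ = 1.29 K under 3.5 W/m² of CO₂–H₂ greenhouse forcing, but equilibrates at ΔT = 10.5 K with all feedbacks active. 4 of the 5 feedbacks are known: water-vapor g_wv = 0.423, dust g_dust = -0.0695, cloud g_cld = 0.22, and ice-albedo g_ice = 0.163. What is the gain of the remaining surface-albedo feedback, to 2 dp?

0.14

Amplification A = ΔT/ΔT₀ = 10.5/1.29 = 8.14.
Total gain g = 1 − 1/A = 1 − 1/8.14 = 0.8771.
Known gains sum to 0.423 − 0.0695 + 0.22 + 0.163 = 0.7365.
g_alb = 0.8771 − 0.7365 = 0.14.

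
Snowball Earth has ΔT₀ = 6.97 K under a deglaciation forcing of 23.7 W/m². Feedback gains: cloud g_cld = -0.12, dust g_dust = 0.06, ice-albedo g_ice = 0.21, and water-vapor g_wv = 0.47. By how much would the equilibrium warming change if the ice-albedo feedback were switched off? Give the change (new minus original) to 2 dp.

Original: g = 0.62, ΔT = 6.97/(1−0.62) = 18.3421 K.
Without ice-albedo: g' = 0.41, ΔT' = 6.97/(1−0.41) = 11.8136 K.
Change = 11.8136 − 18.3421 = -6.53 K.

-6.53 K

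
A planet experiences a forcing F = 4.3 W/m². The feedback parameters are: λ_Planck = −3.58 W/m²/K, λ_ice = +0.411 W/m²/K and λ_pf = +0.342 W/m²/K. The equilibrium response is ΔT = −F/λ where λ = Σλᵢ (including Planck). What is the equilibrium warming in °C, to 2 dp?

Net feedback parameter λ = (−3.58) + (+0.411) + (+0.342) = -2.827 W/m²/K.
ΔT = −F/λ = −4.3/(-2.827) = 1.52 °C.

1.52 °C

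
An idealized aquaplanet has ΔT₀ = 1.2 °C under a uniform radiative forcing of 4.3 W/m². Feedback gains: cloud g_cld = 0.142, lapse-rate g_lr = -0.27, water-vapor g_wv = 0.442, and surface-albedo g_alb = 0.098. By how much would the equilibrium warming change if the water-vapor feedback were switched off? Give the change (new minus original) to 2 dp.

-0.88 °C

Original: g = 0.412, ΔT = 1.2/(1−0.412) = 2.0408 °C.
Without water-vapor: g' = -0.03, ΔT' = 1.2/(1+0.03) = 1.1650 °C.
Change = 1.1650 − 2.0408 = -0.88 °C.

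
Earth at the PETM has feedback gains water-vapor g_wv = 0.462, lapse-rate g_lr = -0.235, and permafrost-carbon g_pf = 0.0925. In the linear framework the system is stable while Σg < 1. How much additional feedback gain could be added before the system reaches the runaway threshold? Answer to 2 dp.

Current total gain = 0.462 − 0.235 + 0.0925 = 0.3195.
Margin to runaway = 1 − 0.3195 = 0.68.

0.68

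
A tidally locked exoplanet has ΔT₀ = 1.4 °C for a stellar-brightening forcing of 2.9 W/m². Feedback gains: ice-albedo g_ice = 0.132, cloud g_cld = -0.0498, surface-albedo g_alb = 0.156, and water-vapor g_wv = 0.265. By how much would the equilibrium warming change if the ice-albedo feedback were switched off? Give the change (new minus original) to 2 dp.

-0.59 °C

Original: g = 0.5032, ΔT = 1.4/(1−0.5032) = 2.8180 °C.
Without ice-albedo: g' = 0.3712, ΔT' = 1.4/(1−0.3712) = 2.2265 °C.
Change = 2.2265 − 2.8180 = -0.59 °C.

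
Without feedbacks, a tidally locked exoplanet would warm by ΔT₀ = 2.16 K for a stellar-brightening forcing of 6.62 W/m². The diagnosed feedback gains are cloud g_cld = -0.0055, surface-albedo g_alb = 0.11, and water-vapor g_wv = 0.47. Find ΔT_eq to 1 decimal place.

5.1 K

Total gain g = -0.0055 + 0.11 + 0.47 = 0.5745.
Amplification A = 1/(1 − 0.5745) = 2.35.
ΔT = 2.16 × 2.35 = 5.1 K.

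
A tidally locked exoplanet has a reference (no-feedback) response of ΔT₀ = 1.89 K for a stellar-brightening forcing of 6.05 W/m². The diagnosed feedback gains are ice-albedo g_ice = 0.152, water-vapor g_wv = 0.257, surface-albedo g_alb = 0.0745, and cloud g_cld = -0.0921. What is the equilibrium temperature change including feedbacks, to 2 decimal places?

3.11 K

Total gain g = 0.152 + 0.257 + 0.0745 − 0.0921 = 0.3914.
Amplification A = 1/(1 − 0.3914) = 1.643.
ΔT = 1.89 × 1.643 = 3.11 K.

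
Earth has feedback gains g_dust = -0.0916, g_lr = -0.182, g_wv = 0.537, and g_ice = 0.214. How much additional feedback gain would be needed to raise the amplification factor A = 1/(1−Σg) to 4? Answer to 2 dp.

Current total gain = 0.4774.
Target gain for A = 4: g* = 1 − 1/4 = 0.75.
Additional gain needed = 0.75 − 0.4774 = 0.27.

0.27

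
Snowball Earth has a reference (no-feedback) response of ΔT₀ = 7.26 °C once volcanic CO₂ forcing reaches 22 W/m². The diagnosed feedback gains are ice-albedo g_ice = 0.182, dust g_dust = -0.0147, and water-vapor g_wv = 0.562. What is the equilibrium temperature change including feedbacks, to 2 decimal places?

26.82 °C

Total gain g = 0.182 − 0.0147 + 0.562 = 0.7293.
Amplification A = 1/(1 − 0.7293) = 3.694.
ΔT = 7.26 × 3.694 = 26.82 °C.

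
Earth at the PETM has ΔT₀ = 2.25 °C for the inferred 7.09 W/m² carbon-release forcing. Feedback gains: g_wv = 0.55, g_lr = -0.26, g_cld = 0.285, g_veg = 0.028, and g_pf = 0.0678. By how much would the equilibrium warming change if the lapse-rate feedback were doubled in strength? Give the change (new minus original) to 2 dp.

Original: g = 0.6708, ΔT = 2.25/(1−0.6708) = 6.8348 °C.
With doubled lapse-rate: g' = 0.4108, ΔT' = 2.25/(1−0.4108) = 3.8187 °C.
Change = 3.8187 − 6.8348 = -3.02 °C.

-3.02 °C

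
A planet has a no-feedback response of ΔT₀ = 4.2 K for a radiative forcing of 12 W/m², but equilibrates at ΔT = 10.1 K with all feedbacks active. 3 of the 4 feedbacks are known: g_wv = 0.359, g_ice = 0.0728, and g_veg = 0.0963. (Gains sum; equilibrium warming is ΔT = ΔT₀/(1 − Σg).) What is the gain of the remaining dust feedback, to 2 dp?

Amplification A = ΔT/ΔT₀ = 10.1/4.2 = 2.405.
Total gain g = 1 − 1/A = 1 − 1/2.405 = 0.5842.
Known gains sum to 0.359 + 0.0728 + 0.0963 = 0.5281.
g_dust = 0.5842 − 0.5281 = 0.06.

0.06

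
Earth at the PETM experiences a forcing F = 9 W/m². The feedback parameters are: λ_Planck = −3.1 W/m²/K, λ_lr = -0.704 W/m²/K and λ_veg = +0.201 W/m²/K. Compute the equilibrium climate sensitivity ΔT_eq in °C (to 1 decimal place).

Net feedback parameter λ = (−3.1) + (-0.704) + (+0.201) = -3.603 W/m²/K.
ΔT = −F/λ = −9/(-3.603) = 2.5 °C.

2.5 °C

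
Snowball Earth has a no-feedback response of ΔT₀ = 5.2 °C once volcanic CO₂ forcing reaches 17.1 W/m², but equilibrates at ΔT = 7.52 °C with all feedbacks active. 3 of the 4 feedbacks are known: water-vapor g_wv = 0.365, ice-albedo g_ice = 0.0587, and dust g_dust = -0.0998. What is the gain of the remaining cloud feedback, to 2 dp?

-0.02

Amplification A = ΔT/ΔT₀ = 7.52/5.2 = 1.446.
Total gain g = 1 − 1/A = 1 − 1/1.446 = 0.3084.
Known gains sum to 0.365 + 0.0587 − 0.0998 = 0.3239.
g_cld = 0.3084 − 0.3239 = -0.02.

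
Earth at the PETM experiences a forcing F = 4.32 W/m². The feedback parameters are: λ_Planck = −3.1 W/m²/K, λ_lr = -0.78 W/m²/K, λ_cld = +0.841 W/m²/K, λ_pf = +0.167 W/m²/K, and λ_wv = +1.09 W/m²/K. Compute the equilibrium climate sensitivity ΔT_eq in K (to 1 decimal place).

2.4 K

Net feedback parameter λ = (−3.1) + (-0.78) + (+0.841) + (+0.167) + (+1.09) = -1.782 W/m²/K.
ΔT = −F/λ = −4.32/(-1.782) = 2.4 K.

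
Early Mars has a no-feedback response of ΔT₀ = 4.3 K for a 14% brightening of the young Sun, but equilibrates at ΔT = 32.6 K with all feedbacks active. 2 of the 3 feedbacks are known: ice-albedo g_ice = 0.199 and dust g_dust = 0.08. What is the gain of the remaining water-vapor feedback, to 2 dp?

Amplification A = ΔT/ΔT₀ = 32.6/4.3 = 7.581.
Total gain g = 1 − 1/A = 1 − 1/7.581 = 0.8681.
Known gains sum to 0.199 + 0.08 = 0.279.
g_wv = 0.8681 − 0.279 = 0.59.

0.59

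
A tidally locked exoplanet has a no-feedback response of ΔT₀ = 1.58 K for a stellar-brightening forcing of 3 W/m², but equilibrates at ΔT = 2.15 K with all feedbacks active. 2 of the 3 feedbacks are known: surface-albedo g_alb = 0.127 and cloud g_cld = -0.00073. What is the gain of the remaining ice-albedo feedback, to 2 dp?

0.14

Amplification A = ΔT/ΔT₀ = 2.15/1.58 = 1.361.
Total gain g = 1 − 1/A = 1 − 1/1.361 = 0.2652.
Known gains sum to 0.127 − 0.00073 = 0.12627.
g_ice = 0.2652 − 0.12627 = 0.14.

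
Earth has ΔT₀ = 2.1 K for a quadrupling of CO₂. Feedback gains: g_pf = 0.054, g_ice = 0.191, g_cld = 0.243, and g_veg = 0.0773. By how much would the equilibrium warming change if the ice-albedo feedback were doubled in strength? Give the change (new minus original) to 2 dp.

3.79 K

Original: g = 0.5653, ΔT = 2.1/(1−0.5653) = 4.8309 K.
With doubled ice-albedo: g' = 0.7563, ΔT' = 2.1/(1−0.7563) = 8.6172 K.
Change = 8.6172 − 4.8309 = 3.79 K.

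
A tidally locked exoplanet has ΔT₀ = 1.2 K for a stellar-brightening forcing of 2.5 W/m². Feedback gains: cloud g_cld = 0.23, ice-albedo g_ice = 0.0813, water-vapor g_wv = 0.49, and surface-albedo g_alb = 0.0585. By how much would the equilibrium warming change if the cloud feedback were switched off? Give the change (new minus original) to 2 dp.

Original: g = 0.8598, ΔT = 1.2/(1−0.8598) = 8.5592 K.
Without cloud: g' = 0.6298, ΔT' = 1.2/(1−0.6298) = 3.2415 K.
Change = 3.2415 − 8.5592 = -5.32 K.

-5.32 K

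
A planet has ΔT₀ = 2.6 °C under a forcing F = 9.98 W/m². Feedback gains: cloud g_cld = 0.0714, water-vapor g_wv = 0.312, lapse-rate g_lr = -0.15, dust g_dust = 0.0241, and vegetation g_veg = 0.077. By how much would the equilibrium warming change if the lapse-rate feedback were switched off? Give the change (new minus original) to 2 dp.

1.14 °C

Original: g = 0.3345, ΔT = 2.6/(1−0.3345) = 3.9068 °C.
Without lapse-rate: g' = 0.4845, ΔT' = 2.6/(1−0.4845) = 5.0436 °C.
Change = 5.0436 − 3.9068 = 1.14 °C.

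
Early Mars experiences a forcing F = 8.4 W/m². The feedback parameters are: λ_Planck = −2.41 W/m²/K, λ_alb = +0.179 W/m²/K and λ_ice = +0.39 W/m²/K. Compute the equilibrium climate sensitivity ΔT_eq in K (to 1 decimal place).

4.6 K

Net feedback parameter λ = (−2.41) + (+0.179) + (+0.39) = -1.841 W/m²/K.
ΔT = −F/λ = −8.4/(-1.841) = 4.6 K.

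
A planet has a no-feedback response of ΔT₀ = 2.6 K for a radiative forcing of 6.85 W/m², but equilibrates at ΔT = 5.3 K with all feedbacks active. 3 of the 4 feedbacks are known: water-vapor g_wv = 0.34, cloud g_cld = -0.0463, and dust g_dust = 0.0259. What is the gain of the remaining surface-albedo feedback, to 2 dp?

Amplification A = ΔT/ΔT₀ = 5.3/2.6 = 2.038.
Total gain g = 1 − 1/A = 1 − 1/2.038 = 0.5093.
Known gains sum to 0.34 − 0.0463 + 0.0259 = 0.3196.
g_alb = 0.5093 − 0.3196 = 0.19.

0.19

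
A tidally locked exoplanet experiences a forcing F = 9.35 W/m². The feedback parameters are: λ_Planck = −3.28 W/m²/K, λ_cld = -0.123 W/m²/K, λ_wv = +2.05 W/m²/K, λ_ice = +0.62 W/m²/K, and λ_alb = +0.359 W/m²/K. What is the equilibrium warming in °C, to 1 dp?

Net feedback parameter λ = (−3.28) + (-0.123) + (+2.05) + (+0.62) + (+0.359) = -0.374 W/m²/K.
ΔT = −F/λ = −9.35/(-0.374) = 25.0 °C.

25.0 °C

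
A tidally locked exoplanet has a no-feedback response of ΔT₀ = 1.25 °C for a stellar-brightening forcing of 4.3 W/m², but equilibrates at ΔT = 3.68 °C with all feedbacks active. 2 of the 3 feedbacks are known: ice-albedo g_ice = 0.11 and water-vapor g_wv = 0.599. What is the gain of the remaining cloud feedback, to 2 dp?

Amplification A = ΔT/ΔT₀ = 3.68/1.25 = 2.944.
Total gain g = 1 − 1/A = 1 − 1/2.944 = 0.6603.
Known gains sum to 0.11 + 0.599 = 0.709.
g_cld = 0.6603 − 0.709 = -0.05.

-0.05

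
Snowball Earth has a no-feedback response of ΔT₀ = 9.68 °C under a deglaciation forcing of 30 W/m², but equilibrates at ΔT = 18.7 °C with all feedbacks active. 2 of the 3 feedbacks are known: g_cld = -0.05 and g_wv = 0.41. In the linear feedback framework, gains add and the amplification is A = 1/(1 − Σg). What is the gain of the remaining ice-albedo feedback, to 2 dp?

Amplification A = ΔT/ΔT₀ = 18.7/9.68 = 1.932.
Total gain g = 1 − 1/A = 1 − 1/1.932 = 0.4824.
Known gains sum to -0.05 + 0.41 = 0.36.
g_ice = 0.4824 − 0.36 = 0.12.

0.12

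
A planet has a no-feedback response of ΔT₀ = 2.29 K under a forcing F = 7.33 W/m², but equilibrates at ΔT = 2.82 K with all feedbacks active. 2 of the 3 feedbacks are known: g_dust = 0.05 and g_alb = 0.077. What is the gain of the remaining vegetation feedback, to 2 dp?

0.06

Amplification A = ΔT/ΔT₀ = 2.82/2.29 = 1.231.
Total gain g = 1 − 1/A = 1 − 1/1.231 = 0.1877.
Known gains sum to 0.05 + 0.077 = 0.127.
g_veg = 0.1877 − 0.127 = 0.06.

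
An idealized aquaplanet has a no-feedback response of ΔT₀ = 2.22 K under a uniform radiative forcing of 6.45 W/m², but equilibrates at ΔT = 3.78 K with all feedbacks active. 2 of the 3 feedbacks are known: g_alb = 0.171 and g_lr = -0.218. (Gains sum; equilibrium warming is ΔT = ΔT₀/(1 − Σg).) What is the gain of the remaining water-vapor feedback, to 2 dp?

0.46

Amplification A = ΔT/ΔT₀ = 3.78/2.22 = 1.703.
Total gain g = 1 − 1/A = 1 − 1/1.703 = 0.4128.
Known gains sum to 0.171 − 0.218 = -0.047.
g_wv = 0.4128 + 0.047 = 0.46.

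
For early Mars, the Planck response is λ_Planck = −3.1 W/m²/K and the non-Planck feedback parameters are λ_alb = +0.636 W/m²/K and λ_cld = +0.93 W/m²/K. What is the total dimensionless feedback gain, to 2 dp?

0.51

Convert to gains: g_alb = 0.636/3.1 = 0.2052; g_cld = 0.93/3.1 = 0.3.
Total gain g = 0.5052.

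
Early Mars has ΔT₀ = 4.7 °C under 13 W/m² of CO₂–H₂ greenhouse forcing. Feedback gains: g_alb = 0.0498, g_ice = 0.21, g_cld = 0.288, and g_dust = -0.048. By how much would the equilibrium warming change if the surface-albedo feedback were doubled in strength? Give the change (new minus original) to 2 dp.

1.04 °C

Original: g = 0.4998, ΔT = 4.7/(1−0.4998) = 9.3962 °C.
With doubled surface-albedo: g' = 0.5496, ΔT' = 4.7/(1−0.5496) = 10.4352 °C.
Change = 10.4352 − 9.3962 = 1.04 °C.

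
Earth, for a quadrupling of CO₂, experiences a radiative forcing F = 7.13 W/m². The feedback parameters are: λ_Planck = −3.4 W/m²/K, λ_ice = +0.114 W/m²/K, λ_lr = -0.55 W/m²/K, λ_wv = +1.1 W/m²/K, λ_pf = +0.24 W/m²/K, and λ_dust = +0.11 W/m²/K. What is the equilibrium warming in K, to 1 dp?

Net feedback parameter λ = (−3.4) + (+0.114) + (-0.55) + (+1.1) + (+0.24) + (+0.11) = -2.386 W/m²/K.
ΔT = −F/λ = −7.13/(-2.386) = 3.0 K.

3.0 K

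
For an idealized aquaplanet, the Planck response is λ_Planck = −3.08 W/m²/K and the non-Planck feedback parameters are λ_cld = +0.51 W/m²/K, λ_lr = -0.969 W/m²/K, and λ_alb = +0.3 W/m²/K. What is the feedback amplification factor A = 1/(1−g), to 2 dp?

Convert to gains: g_cld = 0.51/3.08 = 0.1656; g_lr = -0.969/3.08 = -0.3146; g_alb = 0.3/3.08 = 0.0974.
Total gain g = -0.0516.
A = 1/(1 + 0.0516) = 0.95.

0.95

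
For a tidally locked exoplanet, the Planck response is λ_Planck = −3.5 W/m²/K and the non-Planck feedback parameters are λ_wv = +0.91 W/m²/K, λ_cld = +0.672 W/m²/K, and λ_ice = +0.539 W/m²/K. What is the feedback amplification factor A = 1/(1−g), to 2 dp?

Convert to gains: g_wv = 0.91/3.5 = 0.26; g_cld = 0.672/3.5 = 0.192; g_ice = 0.539/3.5 = 0.154.
Total gain g = 0.606.
A = 1/(1 − 0.606) = 2.54.

2.54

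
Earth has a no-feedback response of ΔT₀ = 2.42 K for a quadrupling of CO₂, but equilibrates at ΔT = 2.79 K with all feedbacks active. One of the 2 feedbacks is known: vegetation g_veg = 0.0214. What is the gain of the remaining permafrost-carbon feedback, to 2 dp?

0.11

Amplification A = ΔT/ΔT₀ = 2.79/2.42 = 1.153.
Total gain g = 1 − 1/A = 1 − 1/1.153 = 0.1327.
The known gain is 0.0214.
g_pf = 0.1327 − 0.0214 = 0.11.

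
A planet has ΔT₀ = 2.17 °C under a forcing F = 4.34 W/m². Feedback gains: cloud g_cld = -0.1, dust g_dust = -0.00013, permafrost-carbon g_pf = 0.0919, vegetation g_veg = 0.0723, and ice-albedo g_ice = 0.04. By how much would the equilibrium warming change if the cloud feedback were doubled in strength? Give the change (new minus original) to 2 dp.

Original: g = 0.10407, ΔT = 2.17/(1−0.10407) = 2.4221 °C.
With doubled cloud: g' = 0.00407, ΔT' = 2.17/(1−0.00407) = 2.1789 °C.
Change = 2.1789 − 2.4221 = -0.24 °C.

-0.24 °C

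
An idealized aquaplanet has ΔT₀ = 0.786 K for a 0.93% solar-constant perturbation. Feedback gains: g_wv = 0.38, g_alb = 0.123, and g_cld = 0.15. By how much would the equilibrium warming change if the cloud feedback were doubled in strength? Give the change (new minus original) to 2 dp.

1.72 K

Original: g = 0.653, ΔT = 0.786/(1−0.653) = 2.2651 K.
With doubled cloud: g' = 0.803, ΔT' = 0.786/(1−0.803) = 3.9898 K.
Change = 3.9898 − 2.2651 = 1.72 K.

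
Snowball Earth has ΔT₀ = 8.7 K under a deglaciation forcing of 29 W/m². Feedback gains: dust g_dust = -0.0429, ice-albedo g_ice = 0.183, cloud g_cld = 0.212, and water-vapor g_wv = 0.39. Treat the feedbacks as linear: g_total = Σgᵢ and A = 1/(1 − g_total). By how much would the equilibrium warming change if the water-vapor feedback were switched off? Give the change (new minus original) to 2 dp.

Original: g = 0.7421, ΔT = 8.7/(1−0.7421) = 33.7340 K.
Without water-vapor: g' = 0.3521, ΔT' = 8.7/(1−0.3521) = 13.4280 K.
Change = 13.4280 − 33.7340 = -20.31 K.

-20.31 K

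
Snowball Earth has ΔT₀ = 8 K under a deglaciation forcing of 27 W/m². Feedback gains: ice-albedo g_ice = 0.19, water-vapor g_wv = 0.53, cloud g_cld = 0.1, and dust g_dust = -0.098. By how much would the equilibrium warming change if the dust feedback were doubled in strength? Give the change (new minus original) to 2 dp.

Original: g = 0.722, ΔT = 8/(1−0.722) = 28.7770 K.
With doubled dust: g' = 0.624, ΔT' = 8/(1−0.624) = 21.2766 K.
Change = 21.2766 − 28.7770 = -7.50 K.

-7.50 K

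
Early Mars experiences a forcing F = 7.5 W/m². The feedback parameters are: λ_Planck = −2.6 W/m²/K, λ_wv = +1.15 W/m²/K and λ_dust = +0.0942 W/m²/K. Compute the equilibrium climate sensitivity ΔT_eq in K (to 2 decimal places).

Net feedback parameter λ = (−2.6) + (+1.15) + (+0.0942) = -1.3558 W/m²/K.
ΔT = −F/λ = −7.5/(-1.3558) = 5.53 K.

5.53 K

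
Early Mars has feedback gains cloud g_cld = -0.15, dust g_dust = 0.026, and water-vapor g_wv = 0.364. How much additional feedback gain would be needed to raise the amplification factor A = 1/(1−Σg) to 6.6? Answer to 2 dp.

0.61

Current total gain = 0.24.
Target gain for A = 6.6: g* = 1 − 1/6.6 = 0.8485.
Additional gain needed = 0.8485 − 0.24 = 0.61.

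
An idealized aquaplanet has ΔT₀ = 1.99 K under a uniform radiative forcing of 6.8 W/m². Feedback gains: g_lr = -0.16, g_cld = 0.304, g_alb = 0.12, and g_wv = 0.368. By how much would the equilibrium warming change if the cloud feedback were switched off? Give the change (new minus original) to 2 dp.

-2.45 K

Original: g = 0.632, ΔT = 1.99/(1−0.632) = 5.4076 K.
Without cloud: g' = 0.328, ΔT' = 1.99/(1−0.328) = 2.9613 K.
Change = 2.9613 − 5.4076 = -2.45 K.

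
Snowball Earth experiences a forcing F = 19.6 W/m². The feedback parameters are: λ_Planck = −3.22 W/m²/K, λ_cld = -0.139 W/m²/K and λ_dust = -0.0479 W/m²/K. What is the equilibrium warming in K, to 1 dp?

5.8 K

Net feedback parameter λ = (−3.22) + (-0.139) + (-0.0479) = -3.4069 W/m²/K.
ΔT = −F/λ = −19.6/(-3.4069) = 5.8 K.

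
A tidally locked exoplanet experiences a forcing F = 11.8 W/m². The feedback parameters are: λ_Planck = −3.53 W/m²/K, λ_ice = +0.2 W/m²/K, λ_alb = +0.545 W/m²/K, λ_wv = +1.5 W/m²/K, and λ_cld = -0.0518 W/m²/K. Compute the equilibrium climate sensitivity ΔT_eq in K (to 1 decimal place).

Net feedback parameter λ = (−3.53) + (+0.2) + (+0.545) + (+1.5) + (-0.0518) = -1.3368 W/m²/K.
ΔT = −F/λ = −11.8/(-1.3368) = 8.8 K.

8.8 K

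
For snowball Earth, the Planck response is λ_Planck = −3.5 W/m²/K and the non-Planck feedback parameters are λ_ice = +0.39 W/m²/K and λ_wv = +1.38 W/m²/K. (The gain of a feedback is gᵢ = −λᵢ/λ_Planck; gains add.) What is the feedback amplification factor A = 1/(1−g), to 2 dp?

2.02

Convert to gains: g_ice = 0.39/3.5 = 0.1114; g_wv = 1.38/3.5 = 0.3943.
Total gain g = 0.5057.
A = 1/(1 − 0.5057) = 2.02.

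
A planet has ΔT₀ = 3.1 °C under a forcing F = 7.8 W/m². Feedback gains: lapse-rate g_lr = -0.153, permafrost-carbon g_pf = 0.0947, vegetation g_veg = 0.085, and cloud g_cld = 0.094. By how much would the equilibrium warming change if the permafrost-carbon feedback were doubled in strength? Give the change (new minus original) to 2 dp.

0.43 °C

Original: g = 0.1207, ΔT = 3.1/(1−0.1207) = 3.5255 °C.
With doubled permafrost-carbon: g' = 0.2154, ΔT' = 3.1/(1−0.2154) = 3.9511 °C.
Change = 3.9511 − 3.5255 = 0.43 °C.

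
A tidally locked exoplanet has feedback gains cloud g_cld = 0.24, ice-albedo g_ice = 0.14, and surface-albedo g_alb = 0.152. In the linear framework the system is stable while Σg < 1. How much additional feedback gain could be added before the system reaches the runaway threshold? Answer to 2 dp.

Current total gain = 0.24 + 0.14 + 0.152 = 0.532.
Margin to runaway = 1 − 0.532 = 0.47.

0.47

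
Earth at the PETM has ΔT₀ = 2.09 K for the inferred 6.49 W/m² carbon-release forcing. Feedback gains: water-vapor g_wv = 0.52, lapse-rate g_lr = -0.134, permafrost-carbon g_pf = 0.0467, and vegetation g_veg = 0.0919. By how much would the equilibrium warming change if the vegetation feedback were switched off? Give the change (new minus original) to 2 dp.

-0.71 K

Original: g = 0.5246, ΔT = 2.09/(1−0.5246) = 4.3963 K.
Without vegetation: g' = 0.4327, ΔT' = 2.09/(1−0.4327) = 3.6841 K.
Change = 3.6841 − 4.3963 = -0.71 K.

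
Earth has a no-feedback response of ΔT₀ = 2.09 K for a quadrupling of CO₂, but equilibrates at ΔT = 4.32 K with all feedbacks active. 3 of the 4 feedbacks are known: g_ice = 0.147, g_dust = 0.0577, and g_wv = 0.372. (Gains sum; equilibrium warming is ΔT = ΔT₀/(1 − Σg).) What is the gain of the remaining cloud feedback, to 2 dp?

-0.06

Amplification A = ΔT/ΔT₀ = 4.32/2.09 = 2.067.
Total gain g = 1 − 1/A = 1 − 1/2.067 = 0.5162.
Known gains sum to 0.147 + 0.0577 + 0.372 = 0.5767.
g_cld = 0.5162 − 0.5767 = -0.06.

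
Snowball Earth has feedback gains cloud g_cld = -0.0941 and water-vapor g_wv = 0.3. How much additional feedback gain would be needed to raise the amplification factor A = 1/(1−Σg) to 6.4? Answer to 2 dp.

Current total gain = 0.2059.
Target gain for A = 6.4: g* = 1 − 1/6.4 = 0.8438.
Additional gain needed = 0.8438 − 0.2059 = 0.64.

0.64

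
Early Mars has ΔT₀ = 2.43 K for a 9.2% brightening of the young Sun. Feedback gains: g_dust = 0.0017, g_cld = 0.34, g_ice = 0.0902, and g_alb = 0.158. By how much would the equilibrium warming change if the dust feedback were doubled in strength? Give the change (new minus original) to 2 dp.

0.02 K

Original: g = 0.5899, ΔT = 2.43/(1−0.5899) = 5.9254 K.
With doubled dust: g' = 0.5916, ΔT' = 2.43/(1−0.5916) = 5.9500 K.
Change = 5.9500 − 5.9254 = 0.02 K.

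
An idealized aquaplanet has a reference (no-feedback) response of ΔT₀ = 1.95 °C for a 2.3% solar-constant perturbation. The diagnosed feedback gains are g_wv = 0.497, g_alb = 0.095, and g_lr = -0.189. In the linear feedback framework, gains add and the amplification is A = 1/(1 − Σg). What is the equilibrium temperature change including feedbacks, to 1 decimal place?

Total gain g = 0.497 + 0.095 − 0.189 = 0.403.
Amplification A = 1/(1 − 0.403) = 1.675.
ΔT = 1.95 × 1.675 = 3.3 °C.

3.3 °C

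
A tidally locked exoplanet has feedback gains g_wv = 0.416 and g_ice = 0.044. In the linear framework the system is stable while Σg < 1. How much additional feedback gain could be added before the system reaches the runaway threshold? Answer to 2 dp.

0.54

Current total gain = 0.416 + 0.044 = 0.46.
Margin to runaway = 1 − 0.46 = 0.54.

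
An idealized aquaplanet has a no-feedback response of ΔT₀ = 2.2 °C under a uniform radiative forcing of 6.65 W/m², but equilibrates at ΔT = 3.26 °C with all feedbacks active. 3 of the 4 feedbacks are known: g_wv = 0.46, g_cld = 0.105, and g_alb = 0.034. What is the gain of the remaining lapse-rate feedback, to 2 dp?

-0.27

Amplification A = ΔT/ΔT₀ = 3.26/2.2 = 1.482.
Total gain g = 1 − 1/A = 1 − 1/1.482 = 0.3252.
Known gains sum to 0.46 + 0.105 + 0.034 = 0.599.
g_lr = 0.3252 − 0.599 = -0.27.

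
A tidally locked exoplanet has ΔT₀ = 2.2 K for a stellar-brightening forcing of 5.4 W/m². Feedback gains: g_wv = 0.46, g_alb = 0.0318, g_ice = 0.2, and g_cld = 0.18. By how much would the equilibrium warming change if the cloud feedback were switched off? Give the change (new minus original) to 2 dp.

-10.02 K

Original: g = 0.8718, ΔT = 2.2/(1−0.8718) = 17.1607 K.
Without cloud: g' = 0.6918, ΔT' = 2.2/(1−0.6918) = 7.1382 K.
Change = 7.1382 − 17.1607 = -10.02 K.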